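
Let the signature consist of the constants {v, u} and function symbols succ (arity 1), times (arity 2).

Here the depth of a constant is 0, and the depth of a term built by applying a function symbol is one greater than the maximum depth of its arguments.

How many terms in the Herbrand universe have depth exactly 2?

Write N_k for the number of ground terms of depth ≤ k. A term of depth ≤ k is either a constant or a function symbol applied to arguments of depth ≤ k−1, so N_k = 2 + N_{k-1} + N_{k-1}^2.
N_0 = 2
N_1 = 2 + 2 + 2^2 = 8
N_2 = 2 + 8 + 8^2 = 74
Terms of depth exactly 2: N_2 − N_1 = 74 − 8 = 66.

66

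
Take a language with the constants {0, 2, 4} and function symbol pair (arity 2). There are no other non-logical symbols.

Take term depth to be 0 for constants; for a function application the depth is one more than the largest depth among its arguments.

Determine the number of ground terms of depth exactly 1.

Count level by level. With function symbols pair/2, the terms of depth ≤ k are the 3 constants together with each function applied to depth-≤(k−1) tuples, so N_k = 3 + N_{k-1}^2.
N_0 = 3
N_1 = 3 + 3^2 = 12
Terms of depth exactly 1: N_1 − N_0 = 12 − 3 = 9.

9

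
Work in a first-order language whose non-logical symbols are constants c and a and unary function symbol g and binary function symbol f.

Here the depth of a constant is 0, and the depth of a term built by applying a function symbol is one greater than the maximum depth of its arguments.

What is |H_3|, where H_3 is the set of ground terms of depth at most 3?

Write N_k for the number of ground terms of depth ≤ k. A term of depth ≤ k is either a constant or a function symbol applied to arguments of depth ≤ k−1, so N_k = 2 + N_{k-1} + N_{k-1}^2.
N_0 = 2
N_1 = 2 + 2 + 2^2 = 8
N_2 = 2 + 8 + 8^2 = 74
N_3 = 2 + 74 + 74^2 = 5552

5552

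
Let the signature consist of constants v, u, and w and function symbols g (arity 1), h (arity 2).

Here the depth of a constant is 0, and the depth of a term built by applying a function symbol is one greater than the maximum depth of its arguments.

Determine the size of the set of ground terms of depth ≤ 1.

If N_k denotes the number of depth-≤k ground terms, the 3 constants give N_0 = 3, and each function symbol of arity r contributes N_{k-1}^r new terms at level k: N_k = 3 + N_{k-1} + N_{k-1}^2.
N_0 = 3
N_1 = 3 + 3 + 3^2 = 15

15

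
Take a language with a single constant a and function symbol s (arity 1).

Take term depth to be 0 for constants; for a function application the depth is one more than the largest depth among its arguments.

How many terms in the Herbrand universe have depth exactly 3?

If N_k denotes the number of depth-≤k ground terms, the 1 constant gives N_0 = 1, and each function symbol of arity r contributes N_{k-1}^r new terms at level k: N_k = 1 + N_{k-1}.
N_0 = 1
N_1 = 1 + 1 = 2
N_2 = 1 + 2 = 3
N_3 = 1 + 3 = 4
Terms of depth exactly 3: N_3 − N_2 = 4 − 3 = 1.

1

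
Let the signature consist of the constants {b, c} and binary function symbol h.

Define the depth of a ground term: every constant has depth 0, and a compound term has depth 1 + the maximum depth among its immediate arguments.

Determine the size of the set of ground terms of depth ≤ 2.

38

Let N_k = |{terms of depth ≤ k}|. Then N_0 = 2 and N_k = 2 + N_{k-1}^2 for k ≥ 1 (one summand per function symbol, arity giving the exponent).
N_0 = 2
N_1 = 2 + 2^2 = 6
N_2 = 2 + 6^2 = 38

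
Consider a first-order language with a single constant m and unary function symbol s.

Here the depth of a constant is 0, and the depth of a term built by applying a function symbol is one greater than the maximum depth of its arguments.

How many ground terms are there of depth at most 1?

Let N_k = |{terms of depth ≤ k}|. Then N_0 = 1 and N_k = 1 + N_{k-1} for k ≥ 1 (one summand per function symbol, arity giving the exponent).
N_0 = 1
N_1 = 1 + 1 = 2
Explicitly: m, s(m).

2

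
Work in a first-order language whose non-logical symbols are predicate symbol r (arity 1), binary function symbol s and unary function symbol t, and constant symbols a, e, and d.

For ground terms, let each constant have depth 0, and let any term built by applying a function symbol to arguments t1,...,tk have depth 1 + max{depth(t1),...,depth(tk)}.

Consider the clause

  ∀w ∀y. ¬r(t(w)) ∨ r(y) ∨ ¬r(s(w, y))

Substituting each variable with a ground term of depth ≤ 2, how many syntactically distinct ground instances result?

59049

Ground terms of depth ≤ 2:
  Write N_k for the number of ground terms of depth ≤ k. A term of depth ≤ k is either a constant or a function symbol applied to arguments of depth ≤ k−1, so N_k = 3 + N_{k-1}^2 + N_{k-1}.
  N_0 = 3
  N_1 = 3 + 3^2 + 3 = 15
  N_2 = 3 + 15^2 + 15 = 243
So there are 243 ground terms available for substitution.
Each of w, y ranges independently over the available ground terms, and distinct assignments produce distinct instances.
Number of ground instances = 243^2 = 59049.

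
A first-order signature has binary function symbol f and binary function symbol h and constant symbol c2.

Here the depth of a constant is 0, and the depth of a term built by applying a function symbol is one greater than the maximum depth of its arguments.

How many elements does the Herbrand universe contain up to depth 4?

If N_k denotes the number of depth-≤k ground terms, the 1 constant gives N_0 = 1, and each function symbol of arity r contributes N_{k-1}^r new terms at level k: N_k = 1 + N_{k-1}^2 + N_{k-1}^2.
N_0 = 1
N_1 = 1 + 1^2 + 1^2 = 3
N_2 = 1 + 3^2 + 3^2 = 19
N_3 = 1 + 19^2 + 19^2 = 723
N_4 = 1 + 723^2 + 723^2 = 1045459

1045459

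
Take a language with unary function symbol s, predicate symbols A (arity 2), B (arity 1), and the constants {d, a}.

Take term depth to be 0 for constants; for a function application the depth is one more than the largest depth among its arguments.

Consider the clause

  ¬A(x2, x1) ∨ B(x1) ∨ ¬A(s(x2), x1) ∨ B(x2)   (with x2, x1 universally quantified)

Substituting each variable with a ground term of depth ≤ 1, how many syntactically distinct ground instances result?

16

Ground terms of depth ≤ 1:
  Let N_k count ground terms of depth at most k. Each non-constant term of depth ≤ k is some function symbol applied to depth-≤(k−1) arguments, giving N_k = 2 + N_{k-1}.
  N_0 = 2
  N_1 = 2 + 2 = 4
  Explicitly: d, a, s(d), s(a).
So there are 4 ground terms available for substitution.
Each of x2, x1 ranges independently over the available ground terms, and distinct assignments produce distinct instances.
Number of ground instances = 4^2 = 16.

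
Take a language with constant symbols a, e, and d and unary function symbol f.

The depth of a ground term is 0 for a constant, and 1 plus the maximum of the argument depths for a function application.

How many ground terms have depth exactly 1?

3

Let N_k count ground terms of depth at most k. Each non-constant term of depth ≤ k is some function symbol applied to depth-≤(k−1) arguments, giving N_k = 3 + N_{k-1}.
N_0 = 3
N_1 = 3 + 3 = 6
Terms of depth exactly 1: N_1 − N_0 = 6 − 3 = 3.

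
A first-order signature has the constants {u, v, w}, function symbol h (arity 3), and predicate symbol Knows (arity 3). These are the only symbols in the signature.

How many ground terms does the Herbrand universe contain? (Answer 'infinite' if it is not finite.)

infinite

The signature has at least one function symbol (h, arity 3) and at least one constant (u).
Iterating h gives infinitely many distinct ground terms: u, h(u, u, u), h(h(u, u, u), h(u, u, u), h(u, u, u)), ...
So the Herbrand universe is infinite.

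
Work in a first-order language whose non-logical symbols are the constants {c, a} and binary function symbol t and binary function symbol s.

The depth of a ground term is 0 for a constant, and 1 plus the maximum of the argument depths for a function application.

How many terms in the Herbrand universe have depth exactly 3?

81408

If N_k denotes the number of depth-≤k ground terms, the 2 constants give N_0 = 2, and each function symbol of arity r contributes N_{k-1}^r new terms at level k: N_k = 2 + N_{k-1}^2 + N_{k-1}^2.
N_0 = 2
N_1 = 2 + 2^2 + 2^2 = 10
N_2 = 2 + 10^2 + 10^2 = 202
N_3 = 2 + 202^2 + 202^2 = 81610
Terms of depth exactly 3: N_3 − N_2 = 81610 − 202 = 81408.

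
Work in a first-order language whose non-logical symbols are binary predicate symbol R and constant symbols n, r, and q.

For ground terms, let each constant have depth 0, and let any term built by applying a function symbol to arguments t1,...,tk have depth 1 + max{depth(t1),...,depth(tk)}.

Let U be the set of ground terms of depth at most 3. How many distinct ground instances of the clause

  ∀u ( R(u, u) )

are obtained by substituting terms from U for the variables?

3

Ground terms of depth ≤ 3:
  With no function symbols every ground term is a constant, so there are exactly 3 ground terms at every depth bound.
  N_0 = 3
  N_1 = 3
  N_2 = 3
  N_3 = 3
  Explicitly: n, r, q.
So there are 3 ground terms available for substitution.
The variable u ranges independently over the available ground terms, and distinct assignments produce distinct instances.
Number of ground instances = 3.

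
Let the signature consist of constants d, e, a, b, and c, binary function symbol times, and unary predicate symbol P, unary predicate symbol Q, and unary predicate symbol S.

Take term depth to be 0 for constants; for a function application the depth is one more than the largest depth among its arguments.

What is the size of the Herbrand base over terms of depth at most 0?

15

First count ground terms of depth ≤ 0.
Count level by level. With function symbols times/2, the terms of depth ≤ k are the 5 constants together with each function applied to depth-≤(k−1) tuples, so N_k = 5 + N_{k-1}^2.
N_0 = 5
So |H| = 5.
Ground atoms are formed by filling each argument slot of a predicate with a term from H, so an r-ary predicate gives |H|^r atoms:
  P: 5;  Q: 5;  S: 5
Total ground atoms: 5 + 5 + 5 = 15.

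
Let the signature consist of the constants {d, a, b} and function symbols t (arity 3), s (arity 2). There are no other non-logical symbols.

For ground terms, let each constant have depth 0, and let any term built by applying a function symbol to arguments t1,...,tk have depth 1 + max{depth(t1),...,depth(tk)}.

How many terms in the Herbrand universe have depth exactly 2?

Write N_k for the number of ground terms of depth ≤ k. A term of depth ≤ k is either a constant or a function symbol applied to arguments of depth ≤ k−1, so N_k = 3 + N_{k-1}^3 + N_{k-1}^2.
N_0 = 3
N_1 = 3 + 3^3 + 3^2 = 39
N_2 = 3 + 39^3 + 39^2 = 60843
Terms of depth exactly 2: N_2 − N_1 = 60843 − 39 = 60804.

60804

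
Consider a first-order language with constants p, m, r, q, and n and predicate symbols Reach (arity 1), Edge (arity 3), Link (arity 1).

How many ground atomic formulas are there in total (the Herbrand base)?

135

With no function symbols, the Herbrand universe is just the 5 constants.
Ground atoms per predicate: Reach: 5, Edge: 5^3 = 125, Link: 5.
Herbrand base size = 5 + 125 + 5 = 135.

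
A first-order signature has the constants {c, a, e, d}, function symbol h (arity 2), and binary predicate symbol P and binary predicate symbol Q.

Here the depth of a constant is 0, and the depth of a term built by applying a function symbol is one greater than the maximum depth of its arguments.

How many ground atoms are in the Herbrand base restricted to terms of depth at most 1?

First count ground terms of depth ≤ 1.
Let N_k = |{terms of depth ≤ k}|. Then N_0 = 4 and N_k = 4 + N_{k-1}^2 for k ≥ 1 (one summand per function symbol, arity giving the exponent).
N_0 = 4
N_1 = 4 + 4^2 = 20
So |H| = 20.
A ground atom is a predicate applied to a tuple of terms from H, so the count is the sum over predicates of |H|^arity:
  P: 20^2 = 400;  Q: 20^2 = 400
Total ground atoms: 400 + 400 = 800.

800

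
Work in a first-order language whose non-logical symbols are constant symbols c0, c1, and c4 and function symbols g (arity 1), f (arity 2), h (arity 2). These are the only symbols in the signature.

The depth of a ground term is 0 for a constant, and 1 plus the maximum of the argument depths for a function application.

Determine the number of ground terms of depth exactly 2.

1155

Write N_k for the number of ground terms of depth ≤ k. A term of depth ≤ k is either a constant or a function symbol applied to arguments of depth ≤ k−1, so N_k = 3 + N_{k-1} + N_{k-1}^2 + N_{k-1}^2.
N_0 = 3
N_1 = 3 + 3 + 3^2 + 3^2 = 24
N_2 = 3 + 24 + 24^2 + 24^2 = 1179
Terms of depth exactly 2: N_2 − N_1 = 1179 − 24 = 1155.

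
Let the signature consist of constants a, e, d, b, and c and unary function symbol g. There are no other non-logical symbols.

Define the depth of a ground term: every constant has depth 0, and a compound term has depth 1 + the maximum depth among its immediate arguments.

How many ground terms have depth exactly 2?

5

Write N_k for the number of ground terms of depth ≤ k. A term of depth ≤ k is either a constant or a function symbol applied to arguments of depth ≤ k−1, so N_k = 5 + N_{k-1}.
N_0 = 5
N_1 = 5 + 5 = 10
N_2 = 5 + 10 = 15
Terms of depth exactly 2: N_2 − N_1 = 15 − 10 = 5.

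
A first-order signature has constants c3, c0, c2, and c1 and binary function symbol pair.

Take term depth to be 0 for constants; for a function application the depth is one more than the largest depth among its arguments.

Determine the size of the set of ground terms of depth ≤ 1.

20

Let N_k = |{terms of depth ≤ k}|. Then N_0 = 4 and N_k = 4 + N_{k-1}^2 for k ≥ 1 (one summand per function symbol, arity giving the exponent).
N_0 = 4
N_1 = 4 + 4^2 = 20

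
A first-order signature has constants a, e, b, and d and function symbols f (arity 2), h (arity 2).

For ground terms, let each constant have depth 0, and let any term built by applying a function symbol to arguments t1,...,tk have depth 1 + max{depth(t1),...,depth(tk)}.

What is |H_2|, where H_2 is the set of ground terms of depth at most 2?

2596

Count level by level. With function symbols f/2, h/2, the terms of depth ≤ k are the 4 constants together with each function applied to depth-≤(k−1) tuples, so N_k = 4 + N_{k-1}^2 + N_{k-1}^2.
N_0 = 4
N_1 = 4 + 4^2 + 4^2 = 36
N_2 = 4 + 36^2 + 36^2 = 2596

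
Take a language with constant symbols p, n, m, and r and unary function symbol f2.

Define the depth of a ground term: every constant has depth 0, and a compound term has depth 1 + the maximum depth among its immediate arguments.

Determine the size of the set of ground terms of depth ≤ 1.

Let N_k = |{terms of depth ≤ k}|. Then N_0 = 4 and N_k = 4 + N_{k-1} for k ≥ 1 (one summand per function symbol, arity giving the exponent).
N_0 = 4
N_1 = 4 + 4 = 8

8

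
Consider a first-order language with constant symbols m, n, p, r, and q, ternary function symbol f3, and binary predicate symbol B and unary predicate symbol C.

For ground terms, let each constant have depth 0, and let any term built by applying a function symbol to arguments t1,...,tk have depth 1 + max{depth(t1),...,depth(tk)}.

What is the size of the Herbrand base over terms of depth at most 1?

17030

First count ground terms of depth ≤ 1.
Write N_k for the number of ground terms of depth ≤ k. A term of depth ≤ k is either a constant or a function symbol applied to arguments of depth ≤ k−1, so N_k = 5 + N_{k-1}^3.
N_0 = 5
N_1 = 5 + 5^3 = 130
So |H| = 130.
For each predicate symbol, the number of ground atoms is |H| raised to its arity; summing:
  B: 130^2 = 16900;  C: 130
Total ground atoms: 16900 + 130 = 17030.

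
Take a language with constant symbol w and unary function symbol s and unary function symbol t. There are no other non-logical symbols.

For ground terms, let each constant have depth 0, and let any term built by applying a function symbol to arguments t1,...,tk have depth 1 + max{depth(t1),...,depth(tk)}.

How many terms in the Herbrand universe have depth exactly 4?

Write N_k for the number of ground terms of depth ≤ k. A term of depth ≤ k is either a constant or a function symbol applied to arguments of depth ≤ k−1, so N_k = 1 + N_{k-1} + N_{k-1}.
N_0 = 1
N_1 = 1 + 1 + 1 = 3
N_2 = 1 + 3 + 3 = 7
N_3 = 1 + 7 + 7 = 15
N_4 = 1 + 15 + 15 = 31
Terms of depth exactly 4: N_4 − N_3 = 31 − 15 = 16.

16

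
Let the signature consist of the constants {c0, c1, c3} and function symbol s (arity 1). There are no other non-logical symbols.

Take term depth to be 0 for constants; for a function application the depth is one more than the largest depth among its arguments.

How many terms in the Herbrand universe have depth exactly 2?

If N_k denotes the number of depth-≤k ground terms, the 3 constants give N_0 = 3, and each function symbol of arity r contributes N_{k-1}^r new terms at level k: N_k = 3 + N_{k-1}.
N_0 = 3
N_1 = 3 + 3 = 6
N_2 = 3 + 6 = 9
Terms of depth exactly 2: N_2 − N_1 = 9 − 6 = 3.

3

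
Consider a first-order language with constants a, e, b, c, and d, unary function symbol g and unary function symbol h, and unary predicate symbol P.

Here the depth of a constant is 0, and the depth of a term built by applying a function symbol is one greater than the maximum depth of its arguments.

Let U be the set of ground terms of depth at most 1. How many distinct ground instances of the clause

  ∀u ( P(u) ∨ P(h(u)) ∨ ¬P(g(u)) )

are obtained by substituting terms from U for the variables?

15

Ground terms of depth ≤ 1:
  Write N_k for the number of ground terms of depth ≤ k. A term of depth ≤ k is either a constant or a function symbol applied to arguments of depth ≤ k−1, so N_k = 5 + N_{k-1} + N_{k-1}.
  N_0 = 5
  N_1 = 5 + 5 + 5 = 15
So there are 15 ground terms available for substitution.
The body mentions the single quantified variable u; since ground terms form a free algebra, no two substitutions collapse to the same formula.
Number of ground instances = 15.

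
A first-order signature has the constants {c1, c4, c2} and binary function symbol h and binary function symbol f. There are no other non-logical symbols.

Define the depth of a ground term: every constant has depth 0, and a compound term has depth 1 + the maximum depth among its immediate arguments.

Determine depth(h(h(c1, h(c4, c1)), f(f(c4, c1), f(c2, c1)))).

3

depth(h(c4, c1)) = 1 + max(0, 0) = 1
depth(h(c1, h(c4, c1))) = 1 + max(0, 1) = 2
depth(f(c4, c1)) = 1 + max(0, 0) = 1
depth(f(c2, c1)) = 1 + max(0, 0) = 1
depth(f(f(c4, c1), f(c2, c1))) = 1 + max(1, 1) = 2
depth(h(h(c1, h(c4, c1)), f(f(c4, c1), f(c2, c1)))) = 1 + max(2, 2) = 3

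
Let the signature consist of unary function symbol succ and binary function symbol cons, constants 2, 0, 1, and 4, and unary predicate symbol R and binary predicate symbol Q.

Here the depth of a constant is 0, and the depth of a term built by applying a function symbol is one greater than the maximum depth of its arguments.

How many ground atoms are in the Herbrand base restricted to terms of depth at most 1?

First count ground terms of depth ≤ 1.
Write N_k for the number of ground terms of depth ≤ k. A term of depth ≤ k is either a constant or a function symbol applied to arguments of depth ≤ k−1, so N_k = 4 + N_{k-1} + N_{k-1}^2.
N_0 = 4
N_1 = 4 + 4 + 4^2 = 24
So |H| = 24.
Each predicate of arity r yields |H|^r ground atoms (one per choice of an r-tuple from H):
  R: 24;  Q: 24^2 = 576
Total ground atoms: 24 + 576 = 600.

600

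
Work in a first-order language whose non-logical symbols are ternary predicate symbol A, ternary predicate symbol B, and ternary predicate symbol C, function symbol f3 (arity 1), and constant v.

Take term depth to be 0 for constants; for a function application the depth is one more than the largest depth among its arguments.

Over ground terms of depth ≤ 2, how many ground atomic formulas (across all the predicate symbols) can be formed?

81

First count ground terms of depth ≤ 2.
Count level by level. With function symbols f3/1, the terms of depth ≤ k are the 1 constant together with each function applied to depth-≤(k−1) tuples, so N_k = 1 + N_{k-1}.
N_0 = 1
N_1 = 1 + 1 = 2
N_2 = 1 + 2 = 3
So |H| = 3.
Ground atoms are formed by filling each argument slot of a predicate with a term from H, so an r-ary predicate gives |H|^r atoms:
  A: 3^3 = 27;  B: 3^3 = 27;  C: 3^3 = 27
Total ground atoms: 27 + 27 + 27 = 81.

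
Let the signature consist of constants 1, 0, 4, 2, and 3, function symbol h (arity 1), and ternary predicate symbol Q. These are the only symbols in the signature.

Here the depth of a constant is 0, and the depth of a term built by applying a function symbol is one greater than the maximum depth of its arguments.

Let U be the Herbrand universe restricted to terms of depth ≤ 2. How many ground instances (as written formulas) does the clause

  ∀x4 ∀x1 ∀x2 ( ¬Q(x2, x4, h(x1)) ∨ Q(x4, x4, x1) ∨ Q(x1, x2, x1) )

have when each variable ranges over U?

3375

Ground terms of depth ≤ 2:
  Let N_k = |{terms of depth ≤ k}|. Then N_0 = 5 and N_k = 5 + N_{k-1} for k ≥ 1 (one summand per function symbol, arity giving the exponent).
  N_0 = 5
  N_1 = 5 + 5 = 10
  N_2 = 5 + 10 = 15
So there are 15 ground terms available for substitution.
The clause has 3 distinct variables (x4, x1, x2), each appearing in the body. In the free term algebra distinct substitutions yield syntactically distinct ground instances.
Number of ground instances = 15^3 = 3375.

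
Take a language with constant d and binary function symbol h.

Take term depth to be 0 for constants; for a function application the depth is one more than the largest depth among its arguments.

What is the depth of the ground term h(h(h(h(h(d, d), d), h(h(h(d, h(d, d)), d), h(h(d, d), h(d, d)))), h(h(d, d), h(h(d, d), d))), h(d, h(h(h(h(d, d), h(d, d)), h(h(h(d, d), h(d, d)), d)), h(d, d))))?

7

depth(h(d, d)) = 1 + max(0, 0) = 1
depth(h(h(d, d), d)) = 1 + max(1, 0) = 2
depth(h(d, h(d, d))) = 1 + max(0, 1) = 2
depth(h(h(d, h(d, d)), d)) = 1 + max(2, 0) = 3
depth(h(h(d, d), h(d, d))) = 1 + max(1, 1) = 2
depth(h(h(h(d, h(d, d)), d), h(h(d, d), h(d, d)))) = 1 + max(3, 2) = 4
depth(h(h(h(d, d), d), h(h(h(d, h(d, d)), d), h(h(d, d), h(d, d))))) = 1 + max(2, 4) = 5
depth(h(h(d, d), h(h(d, d), d))) = 1 + max(1, 2) = 3
depth(h(h(h(h(d, d), d), h(h(h(d, h(d, d)), d), h(h(d, d), h(d, d)))), h(h(d, d), h(h(d, d), d)))) = 1 + max(5, 3) = 6
depth(h(h(h(d, d), h(d, d)), d)) = 1 + max(2, 0) = 3
depth(h(h(h(d, d), h(d, d)), h(h(h(d, d), h(d, d)), d))) = 1 + max(2, 3) = 4
depth(h(h(h(h(d, d), h(d, d)), h(h(h(d, d), h(d, d)), d)), h(d, d))) = 1 + max(4, 1) = 5
depth(h(d, h(h(h(h(d, d), h(d, d)), h(h(h(d, d), h(d, d)), d)), h(d, d)))) = 1 + max(0, 5) = 6
depth(h(h(h(h(h(d, d), d), h(h(h(d, h(d, d)), d), h(h(d, d), h(d, d)))), h(h(d, d), h(h(d, d), d))), h(d, h(h(h(h(d, d), h(d, d)), h(h(h(d, d), h(d, d)), d)), h(d, d))))) = 1 + max(6, 6) = 7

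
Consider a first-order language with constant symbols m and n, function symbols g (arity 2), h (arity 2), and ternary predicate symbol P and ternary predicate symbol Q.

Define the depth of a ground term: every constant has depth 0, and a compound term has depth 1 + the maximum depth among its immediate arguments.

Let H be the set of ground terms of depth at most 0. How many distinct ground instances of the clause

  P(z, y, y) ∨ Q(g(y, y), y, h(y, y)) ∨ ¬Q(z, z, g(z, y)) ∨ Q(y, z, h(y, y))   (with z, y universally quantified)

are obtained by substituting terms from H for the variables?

4

Ground terms of depth ≤ 0:
  Write N_k for the number of ground terms of depth ≤ k. A term of depth ≤ k is either a constant or a function symbol applied to arguments of depth ≤ k−1, so N_k = 2 + N_{k-1}^2 + N_{k-1}^2.
  N_0 = 2
So there are 2 ground terms available for substitution.
Each of z, y ranges independently over the available ground terms, and distinct assignments produce distinct instances.
Number of ground instances = 2^2 = 4.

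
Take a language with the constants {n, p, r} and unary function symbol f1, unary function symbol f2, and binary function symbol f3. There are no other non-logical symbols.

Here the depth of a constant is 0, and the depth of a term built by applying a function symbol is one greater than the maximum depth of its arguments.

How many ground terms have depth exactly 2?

345

Count level by level. With function symbols f1/1, f2/1, f3/2, the terms of depth ≤ k are the 3 constants together with each function applied to depth-≤(k−1) tuples, so N_k = 3 + N_{k-1} + N_{k-1} + N_{k-1}^2.
N_0 = 3
N_1 = 3 + 3 + 3 + 3^2 = 18
N_2 = 3 + 18 + 18 + 18^2 = 363
Terms of depth exactly 2: N_2 − N_1 = 363 − 18 = 345.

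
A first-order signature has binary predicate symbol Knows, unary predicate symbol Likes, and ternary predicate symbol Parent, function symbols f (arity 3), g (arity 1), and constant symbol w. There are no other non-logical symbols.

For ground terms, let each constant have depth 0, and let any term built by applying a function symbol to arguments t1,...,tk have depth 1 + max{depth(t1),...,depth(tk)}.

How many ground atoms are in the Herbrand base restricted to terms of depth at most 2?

First count ground terms of depth ≤ 2.
Count level by level. With function symbols f/3, g/1, the terms of depth ≤ k are the 1 constant together with each function applied to depth-≤(k−1) tuples, so N_k = 1 + N_{k-1}^3 + N_{k-1}.
N_0 = 1
N_1 = 1 + 1^3 + 1 = 3
N_2 = 1 + 3^3 + 3 = 31
So |H| = 31.
Each predicate of arity r yields |H|^r ground atoms (one per choice of an r-tuple from H):
  Knows: 31^2 = 961;  Likes: 31;  Parent: 31^3 = 29791
Total ground atoms: 961 + 31 + 29791 = 30783.

30783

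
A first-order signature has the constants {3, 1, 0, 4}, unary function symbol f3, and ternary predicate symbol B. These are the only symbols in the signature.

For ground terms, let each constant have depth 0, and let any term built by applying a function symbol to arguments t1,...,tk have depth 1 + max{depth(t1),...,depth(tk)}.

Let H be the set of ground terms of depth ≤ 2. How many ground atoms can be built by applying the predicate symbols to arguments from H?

1728

First count ground terms of depth ≤ 2.
If N_k denotes the number of depth-≤k ground terms, the 4 constants give N_0 = 4, and each function symbol of arity r contributes N_{k-1}^r new terms at level k: N_k = 4 + N_{k-1}.
N_0 = 4
N_1 = 4 + 4 = 8
N_2 = 4 + 8 = 12
Explicitly: 3, 1, 0, 4, f3(3), f3(1), f3(0), f3(4), f3(f3(3)), f3(f3(1)), f3(f3(0)), f3(f3(4)).
So |H| = 12.
For each predicate symbol, the number of ground atoms is |H| raised to its arity; summing:
  B: 12^3 = 1728
Total ground atoms: 1728.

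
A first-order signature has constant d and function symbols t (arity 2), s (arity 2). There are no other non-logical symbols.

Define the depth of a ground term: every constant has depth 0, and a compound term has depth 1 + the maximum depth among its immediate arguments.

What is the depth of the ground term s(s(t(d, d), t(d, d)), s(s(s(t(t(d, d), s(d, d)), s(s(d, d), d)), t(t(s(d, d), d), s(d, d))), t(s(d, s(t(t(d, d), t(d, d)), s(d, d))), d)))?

7

depth(t(d, d)) = 1 + max(0, 0) = 1
depth(s(t(d, d), t(d, d))) = 1 + max(1, 1) = 2
depth(s(d, d)) = 1 + max(0, 0) = 1
depth(t(t(d, d), s(d, d))) = 1 + max(1, 1) = 2
depth(s(s(d, d), d)) = 1 + max(1, 0) = 2
depth(s(t(t(d, d), s(d, d)), s(s(d, d), d))) = 1 + max(2, 2) = 3
depth(t(s(d, d), d)) = 1 + max(1, 0) = 2
depth(t(t(s(d, d), d), s(d, d))) = 1 + max(2, 1) = 3
depth(s(s(t(t(d, d), s(d, d)), s(s(d, d), d)), t(t(s(d, d), d), s(d, d)))) = 1 + max(3, 3) = 4
depth(t(t(d, d), t(d, d))) = 1 + max(1, 1) = 2
depth(s(t(t(d, d), t(d, d)), s(d, d))) = 1 + max(2, 1) = 3
depth(s(d, s(t(t(d, d), t(d, d)), s(d, d)))) = 1 + max(0, 3) = 4
depth(t(s(d, s(t(t(d, d), t(d, d)), s(d, d))), d)) = 1 + max(4, 0) = 5
depth(s(s(s(t(t(d, d), s(d, d)), s(s(d, d), d)), t(t(s(d, d), d), s(d, d))), t(s(d, s(t(t(d, d), t(d, d)), s(d, d))), d))) = 1 + max(4, 5) = 6
depth(s(s(t(d, d), t(d, d)), s(s(s(t(t(d, d), s(d, d)), s(s(d, d), d)), t(t(s(d, d), d), s(d, d))), t(s(d, s(t(t(d, d), t(d, d)), s(d, d))), d)))) = 1 + max(2, 6) = 7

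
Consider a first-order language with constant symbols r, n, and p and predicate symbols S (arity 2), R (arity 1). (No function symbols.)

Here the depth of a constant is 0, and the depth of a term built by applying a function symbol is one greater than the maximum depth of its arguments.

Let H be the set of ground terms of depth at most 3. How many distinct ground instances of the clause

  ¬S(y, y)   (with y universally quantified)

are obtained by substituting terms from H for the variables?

3

Ground terms of depth ≤ 3:
  With no function symbols every ground term is a constant, so there are exactly 3 ground terms at every depth bound.
  N_0 = 3
  N_1 = 3
  N_2 = 3
  N_3 = 3
So there are 3 ground terms available for substitution.
The body mentions the single quantified variable y; since ground terms form a free algebra, no two substitutions collapse to the same formula.
Number of ground instances = 3.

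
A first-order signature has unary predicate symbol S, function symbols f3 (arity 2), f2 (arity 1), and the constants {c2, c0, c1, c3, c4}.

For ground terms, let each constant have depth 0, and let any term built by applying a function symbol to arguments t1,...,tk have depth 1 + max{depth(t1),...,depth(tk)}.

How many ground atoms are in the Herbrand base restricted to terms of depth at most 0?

First count ground terms of depth ≤ 0.
Let N_k count ground terms of depth at most k. Each non-constant term of depth ≤ k is some function symbol applied to depth-≤(k−1) arguments, giving N_k = 5 + N_{k-1}^2 + N_{k-1}.
N_0 = 5
So |H| = 5.
For each predicate symbol, the number of ground atoms is |H| raised to its arity; summing:
  S: 5
Total ground atoms: 5.

5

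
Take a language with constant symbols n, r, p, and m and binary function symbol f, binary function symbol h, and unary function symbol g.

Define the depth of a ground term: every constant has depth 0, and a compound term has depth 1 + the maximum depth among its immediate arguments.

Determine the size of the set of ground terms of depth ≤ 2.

3244

Count level by level. With function symbols f/2, h/2, g/1, the terms of depth ≤ k are the 4 constants together with each function applied to depth-≤(k−1) tuples, so N_k = 4 + N_{k-1}^2 + N_{k-1}^2 + N_{k-1}.
N_0 = 4
N_1 = 4 + 4^2 + 4^2 + 4 = 40
N_2 = 4 + 40^2 + 40^2 + 40 = 3244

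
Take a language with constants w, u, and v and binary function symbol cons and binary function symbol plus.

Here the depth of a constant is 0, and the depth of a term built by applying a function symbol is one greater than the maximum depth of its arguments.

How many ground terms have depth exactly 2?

Count level by level. With function symbols cons/2, plus/2, the terms of depth ≤ k are the 3 constants together with each function applied to depth-≤(k−1) tuples, so N_k = 3 + N_{k-1}^2 + N_{k-1}^2.
N_0 = 3
N_1 = 3 + 3^2 + 3^2 = 21
N_2 = 3 + 21^2 + 21^2 = 885
Terms of depth exactly 2: N_2 − N_1 = 885 − 21 = 864.

864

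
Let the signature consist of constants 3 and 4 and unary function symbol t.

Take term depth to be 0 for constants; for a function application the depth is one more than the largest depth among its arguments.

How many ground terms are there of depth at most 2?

6

Write N_k for the number of ground terms of depth ≤ k. A term of depth ≤ k is either a constant or a function symbol applied to arguments of depth ≤ k−1, so N_k = 2 + N_{k-1}.
N_0 = 2
N_1 = 2 + 2 = 4
N_2 = 2 + 4 = 6
Explicitly: 3, 4, t(3), t(4), t(t(3)), t(t(4)).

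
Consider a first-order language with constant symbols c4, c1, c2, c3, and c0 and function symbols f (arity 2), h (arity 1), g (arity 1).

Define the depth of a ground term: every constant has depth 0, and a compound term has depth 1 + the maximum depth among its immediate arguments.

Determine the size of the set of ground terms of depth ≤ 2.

1685

Let N_k = |{terms of depth ≤ k}|. Then N_0 = 5 and N_k = 5 + N_{k-1}^2 + N_{k-1} + N_{k-1} for k ≥ 1 (one summand per function symbol, arity giving the exponent).
N_0 = 5
N_1 = 5 + 5^2 + 5 + 5 = 40
N_2 = 5 + 40^2 + 40 + 40 = 1685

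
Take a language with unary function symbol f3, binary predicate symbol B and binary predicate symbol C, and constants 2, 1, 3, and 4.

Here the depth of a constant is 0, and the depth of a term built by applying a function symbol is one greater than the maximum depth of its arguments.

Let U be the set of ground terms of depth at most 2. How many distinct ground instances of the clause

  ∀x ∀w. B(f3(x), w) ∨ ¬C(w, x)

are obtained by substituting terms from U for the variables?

144

Ground terms of depth ≤ 2:
  Let N_k count ground terms of depth at most k. Each non-constant term of depth ≤ k is some function symbol applied to depth-≤(k−1) arguments, giving N_k = 4 + N_{k-1}.
  N_0 = 4
  N_1 = 4 + 4 = 8
  N_2 = 4 + 8 = 12
So there are 12 ground terms available for substitution.
There are 2 variables to instantiate (x, w), each occurring in at least one literal, so different choices give different ground instances.
Number of ground instances = 12^2 = 144.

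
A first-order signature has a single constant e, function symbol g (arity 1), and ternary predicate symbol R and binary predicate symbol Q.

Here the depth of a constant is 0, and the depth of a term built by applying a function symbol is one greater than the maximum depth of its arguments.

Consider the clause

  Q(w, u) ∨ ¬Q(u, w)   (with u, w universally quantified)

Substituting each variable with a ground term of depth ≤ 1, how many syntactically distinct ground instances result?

Ground terms of depth ≤ 1:
  If N_k denotes the number of depth-≤k ground terms, the 1 constant gives N_0 = 1, and each function symbol of arity r contributes N_{k-1}^r new terms at level k: N_k = 1 + N_{k-1}.
  N_0 = 1
  N_1 = 1 + 1 = 2
  Explicitly: e, g(e).
So there are 2 ground terms available for substitution.
The clause has 2 distinct variables (u, w), each appearing in the body. In the free term algebra distinct substitutions yield syntactically distinct ground instances.
Number of ground instances = 2^2 = 4.

4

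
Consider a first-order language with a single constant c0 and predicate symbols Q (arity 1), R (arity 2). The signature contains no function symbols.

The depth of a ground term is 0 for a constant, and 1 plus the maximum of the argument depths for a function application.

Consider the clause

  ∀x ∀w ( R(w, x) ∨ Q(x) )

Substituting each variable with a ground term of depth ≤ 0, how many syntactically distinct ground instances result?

Ground terms of depth ≤ 0:
  With no function symbols every ground term is a constant, so there is exactly 1 ground term at every depth bound.
  N_0 = 1
  Explicitly: c0.
So there is exactly 1 ground term available for substitution.
There are 2 variables to instantiate (x, w), each occurring in at least one literal, so different choices give different ground instances.
Number of ground instances = 1^2 = 1.

1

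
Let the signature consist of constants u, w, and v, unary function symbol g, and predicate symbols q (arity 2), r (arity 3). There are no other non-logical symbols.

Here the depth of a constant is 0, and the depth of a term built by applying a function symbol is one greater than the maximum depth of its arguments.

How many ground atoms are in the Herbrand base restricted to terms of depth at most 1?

252

First count ground terms of depth ≤ 1.
Let N_k = |{terms of depth ≤ k}|. Then N_0 = 3 and N_k = 3 + N_{k-1} for k ≥ 1 (one summand per function symbol, arity giving the exponent).
N_0 = 3
N_1 = 3 + 3 = 6
So |H| = 6.
Ground atoms are formed by filling each argument slot of a predicate with a term from H, so an r-ary predicate gives |H|^r atoms:
  q: 6^2 = 36;  r: 6^3 = 216
Total ground atoms: 36 + 216 = 252.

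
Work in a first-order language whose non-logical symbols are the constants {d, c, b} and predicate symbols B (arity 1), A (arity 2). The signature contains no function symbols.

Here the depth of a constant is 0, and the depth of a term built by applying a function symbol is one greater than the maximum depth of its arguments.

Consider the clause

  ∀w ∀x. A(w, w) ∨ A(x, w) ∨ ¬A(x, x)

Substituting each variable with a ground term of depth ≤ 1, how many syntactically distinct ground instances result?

9

Ground terms of depth ≤ 1:
  With no function symbols every ground term is a constant, so there are exactly 3 ground terms at every depth bound.
  N_0 = 3
  N_1 = 3
  Explicitly: d, c, b.
So there are 3 ground terms available for substitution.
There are 2 variables to instantiate (w, x), each occurring in at least one literal, so different choices give different ground instances.
Number of ground instances = 3^2 = 9.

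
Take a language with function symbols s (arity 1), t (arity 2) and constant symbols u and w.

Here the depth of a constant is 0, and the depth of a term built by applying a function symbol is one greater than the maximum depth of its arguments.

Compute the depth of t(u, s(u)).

2

depth(s(u)) = 1 + depth(u) = 1 + 0 = 1
depth(t(u, s(u))) = 1 + max(0, 1) = 2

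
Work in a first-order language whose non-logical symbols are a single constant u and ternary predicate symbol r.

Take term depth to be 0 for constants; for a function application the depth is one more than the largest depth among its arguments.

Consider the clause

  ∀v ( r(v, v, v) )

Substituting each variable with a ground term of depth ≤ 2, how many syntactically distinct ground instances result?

1

Ground terms of depth ≤ 2:
  With no function symbols every ground term is a constant, so there is exactly 1 ground term at every depth bound.
  N_0 = 1
  N_1 = 1
  N_2 = 1
  Explicitly: u.
So there is exactly 1 ground term available for substitution.
The variable v ranges independently over the available ground terms, and distinct assignments produce distinct instances.
Number of ground instances = 1.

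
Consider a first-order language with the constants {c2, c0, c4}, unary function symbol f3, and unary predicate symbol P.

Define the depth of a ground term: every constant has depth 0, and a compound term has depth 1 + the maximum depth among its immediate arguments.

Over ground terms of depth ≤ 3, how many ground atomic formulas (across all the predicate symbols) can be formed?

12

First count ground terms of depth ≤ 3.
Let N_k = |{terms of depth ≤ k}|. Then N_0 = 3 and N_k = 3 + N_{k-1} for k ≥ 1 (one summand per function symbol, arity giving the exponent).
N_0 = 3
N_1 = 3 + 3 = 6
N_2 = 3 + 6 = 9
N_3 = 3 + 9 = 12
So |H| = 12.
Ground atoms are formed by filling each argument slot of a predicate with a term from H, so an r-ary predicate gives |H|^r atoms:
  P: 12
Total ground atoms: 12.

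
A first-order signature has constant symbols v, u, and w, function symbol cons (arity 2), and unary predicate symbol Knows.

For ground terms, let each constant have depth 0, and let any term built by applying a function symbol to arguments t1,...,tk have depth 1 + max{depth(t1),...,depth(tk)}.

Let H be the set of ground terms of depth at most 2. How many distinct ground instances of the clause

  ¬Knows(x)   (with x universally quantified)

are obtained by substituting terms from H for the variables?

Ground terms of depth ≤ 2:
  Let N_k count ground terms of depth at most k. Each non-constant term of depth ≤ k is some function symbol applied to depth-≤(k−1) arguments, giving N_k = 3 + N_{k-1}^2.
  N_0 = 3
  N_1 = 3 + 3^2 = 12
  N_2 = 3 + 12^2 = 147
So there are 147 ground terms available for substitution.
The variable x ranges independently over the available ground terms, and distinct assignments produce distinct instances.
Number of ground instances = 147.

147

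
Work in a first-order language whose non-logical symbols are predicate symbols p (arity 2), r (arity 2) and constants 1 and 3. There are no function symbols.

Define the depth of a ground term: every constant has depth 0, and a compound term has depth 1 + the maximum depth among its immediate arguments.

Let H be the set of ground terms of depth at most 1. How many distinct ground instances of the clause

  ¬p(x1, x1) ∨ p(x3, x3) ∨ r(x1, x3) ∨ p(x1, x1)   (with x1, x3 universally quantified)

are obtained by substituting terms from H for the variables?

Ground terms of depth ≤ 1:
  With no function symbols every ground term is a constant, so there are exactly 2 ground terms at every depth bound.
  N_0 = 2
  N_1 = 2
So there are 2 ground terms available for substitution.
The clause has 2 distinct variables (x1, x3), each appearing in the body. In the free term algebra distinct substitutions yield syntactically distinct ground instances.
Number of ground instances = 2^2 = 4.

4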